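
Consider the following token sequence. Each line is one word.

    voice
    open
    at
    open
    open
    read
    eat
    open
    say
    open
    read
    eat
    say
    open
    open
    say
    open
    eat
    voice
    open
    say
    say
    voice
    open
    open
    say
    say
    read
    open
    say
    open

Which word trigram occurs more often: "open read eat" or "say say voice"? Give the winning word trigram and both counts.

"open read eat" (2 vs 1)

"open read eat": 2 occurrences
"say say voice": 1 occurrence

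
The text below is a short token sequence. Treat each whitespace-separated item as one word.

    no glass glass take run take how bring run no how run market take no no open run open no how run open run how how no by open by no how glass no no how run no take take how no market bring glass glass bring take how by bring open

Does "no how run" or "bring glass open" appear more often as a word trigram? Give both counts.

"no how run" (3 vs 0)

"no how run": 3 occurrences
"bring glass open": 0 occurrences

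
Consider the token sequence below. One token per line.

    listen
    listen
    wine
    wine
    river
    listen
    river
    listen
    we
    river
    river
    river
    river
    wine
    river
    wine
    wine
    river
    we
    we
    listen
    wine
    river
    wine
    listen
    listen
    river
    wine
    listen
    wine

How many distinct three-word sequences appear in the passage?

30 tokens → 28 trigram windows in total.
Repeated trigrams (each contributes count−1 duplicates):
  river river river: 2
  river wine listen: 2
  wine river wine: 2
  wine wine river: 2
4 duplicate windows → 28 − 4 = 24 distinct.

24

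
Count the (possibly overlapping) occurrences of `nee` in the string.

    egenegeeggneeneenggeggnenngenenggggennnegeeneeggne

3

Sliding a length-3 window over the 50 characters (48 positions):
  position 11–13: nee
  position 14–16: nee
  position 44–46: nee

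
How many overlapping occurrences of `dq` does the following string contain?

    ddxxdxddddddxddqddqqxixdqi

Sliding a length-2 window over the 26 characters (25 positions):
  position 15–16: dq
  position 18–19: dq
  position 24–25: dq

3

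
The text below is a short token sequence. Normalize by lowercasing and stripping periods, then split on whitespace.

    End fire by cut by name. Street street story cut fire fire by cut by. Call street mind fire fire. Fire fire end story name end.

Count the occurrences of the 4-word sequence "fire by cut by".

2

Scanning the 23 overlapping 4-gram windows for "fire by cut by":
  position 2–5: fire by cut by
  position 12–15: fire by cut by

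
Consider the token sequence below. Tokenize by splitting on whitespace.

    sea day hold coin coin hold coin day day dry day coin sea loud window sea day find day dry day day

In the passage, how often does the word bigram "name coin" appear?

0

Scanning the 21 overlapping bigram windows for "name coin":
  (none found)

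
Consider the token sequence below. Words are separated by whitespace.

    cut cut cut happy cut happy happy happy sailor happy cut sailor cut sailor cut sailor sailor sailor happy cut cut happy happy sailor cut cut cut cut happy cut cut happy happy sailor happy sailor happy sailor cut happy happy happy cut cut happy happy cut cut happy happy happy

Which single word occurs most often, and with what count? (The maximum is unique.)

"happy", 21 times

Unigram frequencies (highest first):
  happy: 21
  cut: 20
  sailor: 10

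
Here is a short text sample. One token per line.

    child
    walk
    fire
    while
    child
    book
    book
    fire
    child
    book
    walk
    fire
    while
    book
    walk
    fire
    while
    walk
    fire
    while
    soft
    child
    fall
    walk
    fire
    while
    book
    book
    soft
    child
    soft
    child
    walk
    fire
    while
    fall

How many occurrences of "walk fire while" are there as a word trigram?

Scanning the 34 overlapping trigram windows for "walk fire while":
  position 2–4: walk fire while
  position 11–13: walk fire while
  position 15–17: walk fire while
  position 18–20: walk fire while
  position 24–26: walk fire while
  position 33–35: walk fire while

6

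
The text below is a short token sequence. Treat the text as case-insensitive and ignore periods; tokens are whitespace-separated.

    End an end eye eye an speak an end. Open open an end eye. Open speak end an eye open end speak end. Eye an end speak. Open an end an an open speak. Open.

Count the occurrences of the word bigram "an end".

Scanning the 34 overlapping bigram windows for "an end":
  position 2–3: an end
  position 8–9: an end
  position 12–13: an end
  position 25–26: an end
  position 29–30: an end

5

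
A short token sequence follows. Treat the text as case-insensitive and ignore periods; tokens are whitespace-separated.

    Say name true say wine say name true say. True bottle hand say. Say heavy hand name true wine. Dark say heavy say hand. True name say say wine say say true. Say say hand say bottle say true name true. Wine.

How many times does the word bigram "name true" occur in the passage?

4

Scanning the 41 overlapping bigram windows for "name true":
  position 2–3: name true
  position 7–8: name true
  position 17–18: name true
  position 40–41: name true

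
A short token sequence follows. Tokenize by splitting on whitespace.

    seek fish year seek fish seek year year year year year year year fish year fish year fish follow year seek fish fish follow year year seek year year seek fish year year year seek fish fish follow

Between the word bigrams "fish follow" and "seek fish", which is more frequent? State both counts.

"fish follow": 3 occurrences
"seek fish": 5 occurrences

"seek fish" (5 vs 3)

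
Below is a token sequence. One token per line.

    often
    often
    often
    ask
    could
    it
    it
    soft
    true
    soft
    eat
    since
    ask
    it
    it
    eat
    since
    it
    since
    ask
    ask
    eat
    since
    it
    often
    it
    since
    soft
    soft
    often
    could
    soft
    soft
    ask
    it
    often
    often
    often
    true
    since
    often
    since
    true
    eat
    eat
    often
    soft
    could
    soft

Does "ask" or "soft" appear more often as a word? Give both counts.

"soft" (8 vs 5)

"ask": 5 occurrences
"soft": 8 occurrences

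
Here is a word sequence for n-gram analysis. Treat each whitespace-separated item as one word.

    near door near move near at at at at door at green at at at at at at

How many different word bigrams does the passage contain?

10

18 tokens → 17 bigram windows in total.
Repeated bigrams (each contributes count−1 duplicates):
  at at: 8
7 duplicate windows → 17 − 7 = 10 distinct.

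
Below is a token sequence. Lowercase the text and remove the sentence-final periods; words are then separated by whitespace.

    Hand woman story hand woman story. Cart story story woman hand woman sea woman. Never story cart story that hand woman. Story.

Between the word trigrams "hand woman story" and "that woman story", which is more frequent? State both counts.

"hand woman story": 3 occurrences
"that woman story": 0 occurrences

"hand woman story" (3 vs 0)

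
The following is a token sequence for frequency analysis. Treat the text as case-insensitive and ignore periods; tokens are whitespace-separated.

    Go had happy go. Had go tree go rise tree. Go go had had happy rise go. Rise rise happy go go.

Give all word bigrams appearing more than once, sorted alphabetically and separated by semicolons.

Bigram counts meeting the condition (more than once):
  go go: 2
  go had: 3
  go rise: 2
  had happy: 2
  happy go: 2
  tree go: 2

go go; go had; go rise; had happy; happy go; tree go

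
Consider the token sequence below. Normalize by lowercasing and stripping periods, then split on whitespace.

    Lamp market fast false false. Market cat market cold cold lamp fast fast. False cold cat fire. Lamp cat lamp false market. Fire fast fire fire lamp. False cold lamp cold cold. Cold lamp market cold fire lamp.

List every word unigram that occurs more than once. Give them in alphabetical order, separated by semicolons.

cat; cold; false; fast; fire; lamp; market

Unigram counts meeting the condition (more than once):
  cat: 3
  cold: 8
  false: 5
  fast: 4
  fire: 5
  lamp: 8
  market: 5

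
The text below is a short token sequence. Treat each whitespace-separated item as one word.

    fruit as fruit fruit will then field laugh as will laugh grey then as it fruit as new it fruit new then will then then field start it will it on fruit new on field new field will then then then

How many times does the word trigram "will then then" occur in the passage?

2

Scanning the 39 overlapping trigram windows for "will then then":
  position 23–25: will then then
  position 38–40: will then then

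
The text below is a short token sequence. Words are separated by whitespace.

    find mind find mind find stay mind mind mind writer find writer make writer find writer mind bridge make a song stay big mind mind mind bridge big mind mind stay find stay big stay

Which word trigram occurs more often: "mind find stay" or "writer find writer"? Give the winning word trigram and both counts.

"mind find stay": 1 occurrence
"writer find writer": 2 occurrences

"writer find writer" (2 vs 1)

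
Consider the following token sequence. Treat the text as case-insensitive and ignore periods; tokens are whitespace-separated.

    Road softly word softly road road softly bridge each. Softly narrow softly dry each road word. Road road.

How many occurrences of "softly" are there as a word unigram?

Scanning the 18 tokens for "softly":
  position 2: softly
  position 4: softly
  position 7: softly
  position 10: softly
  position 12: softly

5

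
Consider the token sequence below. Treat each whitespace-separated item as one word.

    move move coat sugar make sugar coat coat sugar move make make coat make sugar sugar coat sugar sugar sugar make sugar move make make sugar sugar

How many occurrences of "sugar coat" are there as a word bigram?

2

Scanning the 26 overlapping bigram windows for "sugar coat":
  position 6–7: sugar coat
  position 16–17: sugar coat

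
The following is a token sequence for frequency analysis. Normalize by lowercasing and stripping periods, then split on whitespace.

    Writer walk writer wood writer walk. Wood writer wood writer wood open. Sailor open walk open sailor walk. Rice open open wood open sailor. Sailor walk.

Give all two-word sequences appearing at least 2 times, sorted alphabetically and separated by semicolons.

open sailor; sailor walk; wood open; wood writer; writer walk; writer wood

Bigram counts meeting the condition (at least 2 times):
  open sailor: 3
  sailor walk: 2
  wood open: 2
  wood writer: 3
  writer walk: 2
  writer wood: 3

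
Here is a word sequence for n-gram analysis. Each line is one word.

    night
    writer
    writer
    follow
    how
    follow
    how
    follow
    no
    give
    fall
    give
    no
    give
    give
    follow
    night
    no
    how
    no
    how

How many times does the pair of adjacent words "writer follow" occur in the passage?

1

Scanning the 20 overlapping bigram windows for "writer follow":
  position 3–4: writer follow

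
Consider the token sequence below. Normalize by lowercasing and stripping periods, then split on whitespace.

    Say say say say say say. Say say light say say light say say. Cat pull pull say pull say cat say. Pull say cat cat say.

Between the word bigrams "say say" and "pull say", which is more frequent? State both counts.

"say say": 9 occurrences
"pull say": 3 occurrences

"say say" (9 vs 3)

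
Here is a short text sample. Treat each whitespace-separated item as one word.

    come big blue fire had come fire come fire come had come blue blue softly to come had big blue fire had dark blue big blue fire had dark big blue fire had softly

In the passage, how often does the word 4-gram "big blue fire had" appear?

Scanning the 31 overlapping 4-gram windows for "big blue fire had":
  position 2–5: big blue fire had
  position 19–22: big blue fire had
  position 25–28: big blue fire had
  position 30–33: big blue fire had

4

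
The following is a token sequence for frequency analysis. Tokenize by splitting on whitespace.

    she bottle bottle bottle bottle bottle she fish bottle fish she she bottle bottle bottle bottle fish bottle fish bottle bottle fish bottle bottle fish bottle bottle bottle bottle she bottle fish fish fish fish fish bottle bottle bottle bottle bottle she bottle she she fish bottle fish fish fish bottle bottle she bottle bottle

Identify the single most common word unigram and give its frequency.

Unigram frequencies (highest first):
  bottle: 31
  fish: 15
  she: 9

"bottle", 31 times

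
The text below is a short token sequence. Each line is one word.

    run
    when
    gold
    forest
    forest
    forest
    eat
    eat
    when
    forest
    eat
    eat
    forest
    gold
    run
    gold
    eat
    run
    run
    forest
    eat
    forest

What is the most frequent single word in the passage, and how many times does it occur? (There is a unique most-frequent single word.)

"forest", 7 times

Unigram frequencies (highest first):
  forest: 7
  eat: 6
  run: 4
  gold: 3
  when: 2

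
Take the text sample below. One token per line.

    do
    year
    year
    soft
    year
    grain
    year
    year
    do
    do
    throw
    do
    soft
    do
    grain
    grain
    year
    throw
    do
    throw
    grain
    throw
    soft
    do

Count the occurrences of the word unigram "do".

Scanning the 24 tokens for "do":
  position 1: do
  position 9: do
  position 10: do
  position 12: do
  position 14: do
  position 19: do
  position 24: do

7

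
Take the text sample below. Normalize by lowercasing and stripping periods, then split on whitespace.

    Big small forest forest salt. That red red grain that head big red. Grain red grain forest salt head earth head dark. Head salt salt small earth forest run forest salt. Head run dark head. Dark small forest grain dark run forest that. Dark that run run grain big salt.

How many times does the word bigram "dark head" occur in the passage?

Scanning the 49 overlapping bigram windows for "dark head":
  position 22–23: dark head
  position 34–35: dark head

2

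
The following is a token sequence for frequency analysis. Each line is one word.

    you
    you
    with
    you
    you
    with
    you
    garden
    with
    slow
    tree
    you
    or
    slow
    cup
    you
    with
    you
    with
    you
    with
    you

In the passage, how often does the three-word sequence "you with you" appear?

Scanning the 20 overlapping trigram windows for "you with you":
  position 2–4: you with you
  position 5–7: you with you
  position 16–18: you with you
  position 18–20: you with you
  position 20–22: you with you

5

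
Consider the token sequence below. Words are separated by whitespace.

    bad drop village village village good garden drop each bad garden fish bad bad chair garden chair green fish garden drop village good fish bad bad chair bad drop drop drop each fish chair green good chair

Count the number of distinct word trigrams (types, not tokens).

33

37 tokens → 35 trigram windows in total.
Repeated trigrams (each contributes count−1 duplicates):
  bad bad chair: 2
  fish bad bad: 2
2 duplicate windows → 35 − 2 = 33 distinct.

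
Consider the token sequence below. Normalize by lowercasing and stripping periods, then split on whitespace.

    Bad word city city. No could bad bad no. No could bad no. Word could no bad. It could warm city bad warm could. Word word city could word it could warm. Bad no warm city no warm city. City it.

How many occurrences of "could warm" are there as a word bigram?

2

Scanning the 40 overlapping bigram windows for "could warm":
  position 19–20: could warm
  position 31–32: could warm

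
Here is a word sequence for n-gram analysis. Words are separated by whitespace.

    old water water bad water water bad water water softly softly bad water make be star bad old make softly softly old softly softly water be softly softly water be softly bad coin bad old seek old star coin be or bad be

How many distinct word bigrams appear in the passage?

29

43 tokens → 42 bigram windows in total.
Repeated bigrams (each contributes count−1 duplicates):
  softly softly: 4
  bad water: 3
  water water: 3
  bad old: 2
  be softly: 2
  softly bad: 2
  softly water: 2
  water bad: 2
  … (1 more repeated)
13 duplicate windows → 42 − 13 = 29 distinct.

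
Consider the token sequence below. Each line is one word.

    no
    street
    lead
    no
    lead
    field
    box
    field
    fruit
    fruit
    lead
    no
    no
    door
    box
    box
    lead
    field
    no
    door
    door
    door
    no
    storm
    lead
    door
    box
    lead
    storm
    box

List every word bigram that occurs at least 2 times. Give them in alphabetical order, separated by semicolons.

box lead; door box; door door; lead field; lead no; no door

Bigram counts meeting the condition (at least 2 times):
  box lead: 2
  door box: 2
  door door: 2
  lead field: 2
  lead no: 2
  no door: 2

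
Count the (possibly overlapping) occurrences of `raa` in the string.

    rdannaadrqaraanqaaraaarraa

3

Sliding a length-3 window over the 26 characters (24 positions):
  position 12–14: raa
  position 19–21: raa
  position 24–26: raa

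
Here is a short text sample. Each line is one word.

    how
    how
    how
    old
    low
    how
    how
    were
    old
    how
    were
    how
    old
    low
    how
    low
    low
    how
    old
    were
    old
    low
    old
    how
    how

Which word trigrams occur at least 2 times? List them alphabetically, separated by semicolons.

Trigram counts meeting the condition (at least 2 times):
  how old low: 2
  old low how: 2

how old low; old low how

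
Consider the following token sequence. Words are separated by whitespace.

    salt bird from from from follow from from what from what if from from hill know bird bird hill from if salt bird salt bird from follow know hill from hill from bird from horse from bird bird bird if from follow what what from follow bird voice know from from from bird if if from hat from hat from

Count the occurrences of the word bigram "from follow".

Scanning the 59 overlapping bigram windows for "from follow":
  position 5–6: from follow
  position 26–27: from follow
  position 41–42: from follow
  position 45–46: from follow

4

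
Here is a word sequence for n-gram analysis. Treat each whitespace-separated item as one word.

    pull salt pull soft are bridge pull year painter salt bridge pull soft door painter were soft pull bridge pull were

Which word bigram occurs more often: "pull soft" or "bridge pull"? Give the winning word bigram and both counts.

"pull soft": 2 occurrences
"bridge pull": 3 occurrences

"bridge pull" (3 vs 2)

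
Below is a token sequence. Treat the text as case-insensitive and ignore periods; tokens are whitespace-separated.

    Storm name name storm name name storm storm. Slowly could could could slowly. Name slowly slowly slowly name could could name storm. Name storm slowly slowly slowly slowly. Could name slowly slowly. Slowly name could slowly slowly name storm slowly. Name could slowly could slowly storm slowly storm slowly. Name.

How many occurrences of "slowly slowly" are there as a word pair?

Scanning the 49 overlapping bigram windows for "slowly slowly":
  position 15–16: slowly slowly
  position 16–17: slowly slowly
  position 25–26: slowly slowly
  position 26–27: slowly slowly
  position 27–28: slowly slowly
  position 31–32: slowly slowly
  position 32–33: slowly slowly
  position 36–37: slowly slowly

8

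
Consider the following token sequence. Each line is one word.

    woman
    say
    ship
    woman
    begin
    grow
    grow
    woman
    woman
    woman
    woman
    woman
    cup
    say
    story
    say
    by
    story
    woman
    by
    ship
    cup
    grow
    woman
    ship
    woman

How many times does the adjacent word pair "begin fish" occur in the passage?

Scanning the 25 overlapping bigram windows for "begin fish":
  (none found)

0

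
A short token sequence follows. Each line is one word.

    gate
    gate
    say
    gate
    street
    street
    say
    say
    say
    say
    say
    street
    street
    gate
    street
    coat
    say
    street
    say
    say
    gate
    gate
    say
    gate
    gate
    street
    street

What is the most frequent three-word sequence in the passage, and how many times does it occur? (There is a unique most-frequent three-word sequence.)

"say say say", 3 times

Trigram frequencies (highest first):
  say say say: 3
  gate gate say: 2
  gate say gate: 2
  gate street street: 2
  street say say: 2
  say gate gate: 2
  … (12 more, each ≤ 1)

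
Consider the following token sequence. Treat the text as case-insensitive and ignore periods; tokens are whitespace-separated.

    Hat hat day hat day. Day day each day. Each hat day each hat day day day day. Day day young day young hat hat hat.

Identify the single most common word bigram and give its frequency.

Bigram frequencies (highest first):
  day day: 7
  hat day: 4
  hat hat: 3
  day each: 3
  each hat: 2
  day young: 2
  … (4 more, each ≤ 1)

"day day", 7 times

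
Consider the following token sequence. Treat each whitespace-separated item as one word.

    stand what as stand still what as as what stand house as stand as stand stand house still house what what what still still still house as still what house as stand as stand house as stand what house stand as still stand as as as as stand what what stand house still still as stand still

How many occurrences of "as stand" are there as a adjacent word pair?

8

Scanning the 56 overlapping bigram windows for "as stand":
  position 3–4: as stand
  position 12–13: as stand
  position 14–15: as stand
  position 31–32: as stand
  position 33–34: as stand
  position 36–37: as stand
  position 47–48: as stand
  position 55–56: as stand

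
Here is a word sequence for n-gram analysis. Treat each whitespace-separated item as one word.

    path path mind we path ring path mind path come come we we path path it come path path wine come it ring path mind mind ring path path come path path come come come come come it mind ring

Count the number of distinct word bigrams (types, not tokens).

21

40 tokens → 39 bigram windows in total.
Repeated bigrams (each contributes count−1 duplicates):
  come come: 5
  path path: 5
  path come: 3
  path mind: 3
  ring path: 3
  come it: 2
  come path: 2
  mind ring: 2
  … (1 more repeated)
18 duplicate windows → 39 − 18 = 21 distinct.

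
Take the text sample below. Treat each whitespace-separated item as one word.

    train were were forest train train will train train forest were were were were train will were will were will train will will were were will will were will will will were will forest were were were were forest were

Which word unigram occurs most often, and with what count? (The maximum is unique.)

Unigram frequencies (highest first):
  were: 17
  will: 12
  train: 7
  forest: 4

"were", 17 times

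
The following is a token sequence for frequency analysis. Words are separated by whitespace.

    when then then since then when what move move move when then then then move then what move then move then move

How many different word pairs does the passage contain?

22 tokens → 21 bigram windows in total.
Repeated bigrams (each contributes count−1 duplicates):
  move then: 3
  then move: 3
  then then: 3
  move move: 2
  what move: 2
  when then: 2
9 duplicate windows → 21 − 9 = 12 distinct.

12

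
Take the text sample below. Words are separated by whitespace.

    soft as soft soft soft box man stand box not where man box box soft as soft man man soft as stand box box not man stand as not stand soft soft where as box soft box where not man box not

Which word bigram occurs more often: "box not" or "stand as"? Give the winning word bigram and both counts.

"box not": 3 occurrences
"stand as": 1 occurrence

"box not" (3 vs 1)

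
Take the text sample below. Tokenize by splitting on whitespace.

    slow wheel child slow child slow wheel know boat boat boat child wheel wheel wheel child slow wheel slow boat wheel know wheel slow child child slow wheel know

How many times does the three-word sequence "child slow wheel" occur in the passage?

Scanning the 27 overlapping trigram windows for "child slow wheel":
  position 5–7: child slow wheel
  position 16–18: child slow wheel
  position 26–28: child slow wheel

3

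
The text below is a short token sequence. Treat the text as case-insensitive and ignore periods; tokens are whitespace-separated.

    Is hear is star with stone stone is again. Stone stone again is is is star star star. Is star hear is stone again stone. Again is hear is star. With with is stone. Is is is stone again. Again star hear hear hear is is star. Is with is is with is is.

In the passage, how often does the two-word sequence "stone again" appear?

4

Scanning the 53 overlapping bigram windows for "stone again":
  position 11–12: stone again
  position 23–24: stone again
  position 25–26: stone again
  position 38–39: stone again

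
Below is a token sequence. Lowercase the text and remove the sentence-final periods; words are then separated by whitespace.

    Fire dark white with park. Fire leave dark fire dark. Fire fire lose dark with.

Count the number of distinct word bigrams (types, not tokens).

12

15 tokens → 14 bigram windows in total.
Repeated bigrams (each contributes count−1 duplicates):
  dark fire: 2
  fire dark: 2
2 duplicate windows → 14 − 2 = 12 distinct.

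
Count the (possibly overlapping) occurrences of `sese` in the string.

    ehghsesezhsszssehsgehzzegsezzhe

1

Sliding a length-4 window over the 31 characters (28 positions):
  position 5–8: sese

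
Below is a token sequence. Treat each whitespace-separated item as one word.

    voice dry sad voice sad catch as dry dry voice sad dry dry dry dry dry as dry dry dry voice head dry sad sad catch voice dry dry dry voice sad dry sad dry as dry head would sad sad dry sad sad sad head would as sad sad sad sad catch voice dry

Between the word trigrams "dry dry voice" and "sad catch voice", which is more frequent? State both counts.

"dry dry voice": 3 occurrences
"sad catch voice": 2 occurrences

"dry dry voice" (3 vs 2)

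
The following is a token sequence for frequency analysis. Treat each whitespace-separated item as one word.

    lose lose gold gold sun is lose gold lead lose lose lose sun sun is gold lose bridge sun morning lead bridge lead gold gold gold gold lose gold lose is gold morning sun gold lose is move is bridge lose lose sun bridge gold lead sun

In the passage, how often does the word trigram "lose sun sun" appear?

Scanning the 45 overlapping trigram windows for "lose sun sun":
  position 12–14: lose sun sun

1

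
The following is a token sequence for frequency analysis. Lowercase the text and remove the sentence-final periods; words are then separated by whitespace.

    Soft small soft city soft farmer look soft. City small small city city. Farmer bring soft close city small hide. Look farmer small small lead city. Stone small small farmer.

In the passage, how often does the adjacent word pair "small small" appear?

3

Scanning the 29 overlapping bigram windows for "small small":
  position 10–11: small small
  position 23–24: small small
  position 28–29: small small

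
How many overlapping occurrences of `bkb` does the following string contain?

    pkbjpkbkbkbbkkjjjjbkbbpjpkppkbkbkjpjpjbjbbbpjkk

Sliding a length-3 window over the 47 characters (45 positions):
  position 7–9: bkb
  position 9–11: bkb
  position 19–21: bkb
  position 30–32: bkb

4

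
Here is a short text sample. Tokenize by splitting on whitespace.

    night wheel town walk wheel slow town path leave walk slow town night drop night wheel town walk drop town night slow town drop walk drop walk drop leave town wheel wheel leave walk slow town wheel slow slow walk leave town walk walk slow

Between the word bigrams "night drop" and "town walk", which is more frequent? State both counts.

"town walk" (3 vs 1)

"night drop": 1 occurrence
"town walk": 3 occurrences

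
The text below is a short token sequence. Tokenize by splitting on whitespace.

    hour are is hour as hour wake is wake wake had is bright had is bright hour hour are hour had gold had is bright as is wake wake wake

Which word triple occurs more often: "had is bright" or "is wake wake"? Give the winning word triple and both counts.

"had is bright" (3 vs 2)

"had is bright": 3 occurrences
"is wake wake": 2 occurrences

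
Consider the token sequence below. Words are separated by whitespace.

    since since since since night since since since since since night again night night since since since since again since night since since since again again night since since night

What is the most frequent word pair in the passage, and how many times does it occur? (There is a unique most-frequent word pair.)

Bigram frequencies (highest first):
  since since: 13
  since night: 4
  night since: 4
  again night: 2
  since again: 2
  night again: 1
  … (3 more, each ≤ 1)

"since since", 13 times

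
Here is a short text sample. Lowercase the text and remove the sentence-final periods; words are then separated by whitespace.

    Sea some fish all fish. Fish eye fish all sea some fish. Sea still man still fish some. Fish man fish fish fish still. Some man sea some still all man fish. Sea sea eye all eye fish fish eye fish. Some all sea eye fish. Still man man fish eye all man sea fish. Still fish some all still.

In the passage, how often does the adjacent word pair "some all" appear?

2

Scanning the 59 overlapping bigram windows for "some all":
  position 42–43: some all
  position 58–59: some all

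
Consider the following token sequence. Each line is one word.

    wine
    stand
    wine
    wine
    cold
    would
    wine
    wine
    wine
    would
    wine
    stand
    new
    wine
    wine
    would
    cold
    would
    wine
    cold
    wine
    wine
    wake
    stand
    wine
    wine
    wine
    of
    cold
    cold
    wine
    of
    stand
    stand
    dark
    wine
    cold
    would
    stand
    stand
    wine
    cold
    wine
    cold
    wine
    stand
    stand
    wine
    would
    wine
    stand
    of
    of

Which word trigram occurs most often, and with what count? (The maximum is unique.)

"wine cold wine", 3 times

Trigram frequencies (highest first):
  wine cold wine: 3
  stand wine wine: 2
  wine cold would: 2
  cold would wine: 2
  wine wine wine: 2
  wine wine would: 2
  … (35 more, each ≤ 2)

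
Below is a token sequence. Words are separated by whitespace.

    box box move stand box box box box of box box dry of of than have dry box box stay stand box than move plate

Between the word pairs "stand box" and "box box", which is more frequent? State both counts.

"stand box": 2 occurrences
"box box": 6 occurrences

"box box" (6 vs 2)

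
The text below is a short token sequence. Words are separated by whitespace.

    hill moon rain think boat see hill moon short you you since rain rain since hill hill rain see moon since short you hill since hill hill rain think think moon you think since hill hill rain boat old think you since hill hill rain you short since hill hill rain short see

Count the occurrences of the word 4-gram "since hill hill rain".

Scanning the 50 overlapping 4-gram windows for "since hill hill rain":
  position 15–18: since hill hill rain
  position 25–28: since hill hill rain
  position 34–37: since hill hill rain
  position 42–45: since hill hill rain
  position 48–51: since hill hill rain

5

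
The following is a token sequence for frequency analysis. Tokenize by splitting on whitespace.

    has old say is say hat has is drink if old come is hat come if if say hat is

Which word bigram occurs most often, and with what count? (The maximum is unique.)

"say hat", 2 times

Bigram frequencies (highest first):
  say hat: 2
  has old: 1
  old say: 1
  say is: 1
  is say: 1
  hat has: 1
  … (12 more, each ≤ 1)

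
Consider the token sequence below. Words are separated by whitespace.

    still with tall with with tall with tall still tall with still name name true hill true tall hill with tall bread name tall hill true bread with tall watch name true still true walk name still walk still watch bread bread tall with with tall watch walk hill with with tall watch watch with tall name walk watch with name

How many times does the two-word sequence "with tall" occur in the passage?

8

Scanning the 60 overlapping bigram windows for "with tall":
  position 2–3: with tall
  position 5–6: with tall
  position 7–8: with tall
  position 20–21: with tall
  position 28–29: with tall
  position 45–46: with tall
  position 51–52: with tall
  position 55–56: with tall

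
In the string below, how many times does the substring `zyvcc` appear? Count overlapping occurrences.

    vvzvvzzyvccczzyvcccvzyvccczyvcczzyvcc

Sliding a length-5 window over the 37 characters (33 positions):
  position 7–11: zyvcc
  position 14–18: zyvcc
  position 21–25: zyvcc
  position 27–31: zyvcc
  position 33–37: zyvcc

5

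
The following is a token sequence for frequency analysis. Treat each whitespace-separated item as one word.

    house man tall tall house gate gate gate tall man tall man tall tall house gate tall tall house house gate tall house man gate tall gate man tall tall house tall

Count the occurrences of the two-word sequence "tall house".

Scanning the 31 overlapping bigram windows for "tall house":
  position 4–5: tall house
  position 14–15: tall house
  position 18–19: tall house
  position 22–23: tall house
  position 30–31: tall house

5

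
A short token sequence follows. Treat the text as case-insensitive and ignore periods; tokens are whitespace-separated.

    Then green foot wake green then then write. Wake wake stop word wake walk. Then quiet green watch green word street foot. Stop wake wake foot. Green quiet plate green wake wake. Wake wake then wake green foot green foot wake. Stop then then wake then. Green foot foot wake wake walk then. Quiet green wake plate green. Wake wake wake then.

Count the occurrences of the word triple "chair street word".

Scanning the 60 overlapping trigram windows for "chair street word":
  (none found)

0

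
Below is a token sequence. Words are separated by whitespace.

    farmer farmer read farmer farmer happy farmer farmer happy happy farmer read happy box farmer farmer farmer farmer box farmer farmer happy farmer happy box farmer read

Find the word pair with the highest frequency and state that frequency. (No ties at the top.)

Bigram frequencies (highest first):
  farmer farmer: 7
  farmer happy: 4
  farmer read: 3
  happy farmer: 3
  box farmer: 3
  happy box: 2
  … (4 more, each ≤ 1)

"farmer farmer", 7 times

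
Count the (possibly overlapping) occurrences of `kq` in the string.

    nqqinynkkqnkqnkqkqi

4

Sliding a length-2 window over the 19 characters (18 positions):
  position 9–10: kq
  position 12–13: kq
  position 15–16: kq
  position 17–18: kq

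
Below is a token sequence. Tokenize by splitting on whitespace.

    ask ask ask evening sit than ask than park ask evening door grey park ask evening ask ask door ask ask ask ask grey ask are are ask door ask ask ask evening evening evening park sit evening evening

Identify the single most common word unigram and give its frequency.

"ask", 17 times

Unigram frequencies (highest first):
  ask: 17
  evening: 8
  park: 3
  door: 3
  sit: 2
  than: 2
  … (2 more, each ≤ 2)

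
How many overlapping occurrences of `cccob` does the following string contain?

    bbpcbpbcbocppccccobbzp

Sliding a length-5 window over the 22 characters (18 positions):
  position 15–19: cccob

1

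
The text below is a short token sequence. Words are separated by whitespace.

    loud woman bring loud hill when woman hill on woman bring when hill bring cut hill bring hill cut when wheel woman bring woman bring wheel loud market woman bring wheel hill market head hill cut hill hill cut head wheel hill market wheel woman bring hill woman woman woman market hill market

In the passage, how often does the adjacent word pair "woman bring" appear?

6

Scanning the 52 overlapping bigram windows for "woman bring":
  position 2–3: woman bring
  position 10–11: woman bring
  position 22–23: woman bring
  position 24–25: woman bring
  position 29–30: woman bring
  position 45–46: woman bring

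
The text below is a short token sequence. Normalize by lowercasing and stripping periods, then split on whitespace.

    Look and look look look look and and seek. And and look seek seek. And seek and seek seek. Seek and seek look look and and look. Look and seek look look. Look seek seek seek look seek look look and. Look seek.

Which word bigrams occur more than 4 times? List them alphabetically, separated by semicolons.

and seek; look and; look look; seek seek

Bigram counts meeting the condition (more than 4 times):
  and seek: 5
  look and: 5
  look look: 8
  seek seek: 5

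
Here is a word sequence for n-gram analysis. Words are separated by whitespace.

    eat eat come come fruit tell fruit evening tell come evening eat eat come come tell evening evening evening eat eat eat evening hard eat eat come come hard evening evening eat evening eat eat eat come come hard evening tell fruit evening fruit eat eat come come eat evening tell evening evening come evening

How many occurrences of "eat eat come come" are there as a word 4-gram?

Scanning the 52 overlapping 4-gram windows for "eat eat come come":
  position 1–4: eat eat come come
  position 12–15: eat eat come come
  position 25–28: eat eat come come
  position 35–38: eat eat come come
  position 45–48: eat eat come come

5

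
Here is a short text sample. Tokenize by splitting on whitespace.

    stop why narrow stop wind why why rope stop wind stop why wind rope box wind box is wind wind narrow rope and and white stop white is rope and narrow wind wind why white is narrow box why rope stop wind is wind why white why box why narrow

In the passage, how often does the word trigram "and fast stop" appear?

Scanning the 48 overlapping trigram windows for "and fast stop":
  (none found)

0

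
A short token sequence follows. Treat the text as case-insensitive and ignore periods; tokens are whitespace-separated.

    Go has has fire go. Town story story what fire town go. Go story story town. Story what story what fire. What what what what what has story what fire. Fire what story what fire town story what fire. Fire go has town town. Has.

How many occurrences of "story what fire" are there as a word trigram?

5

Scanning the 43 overlapping trigram windows for "story what fire":
  position 8–10: story what fire
  position 19–21: story what fire
  position 28–30: story what fire
  position 33–35: story what fire
  position 37–39: story what fire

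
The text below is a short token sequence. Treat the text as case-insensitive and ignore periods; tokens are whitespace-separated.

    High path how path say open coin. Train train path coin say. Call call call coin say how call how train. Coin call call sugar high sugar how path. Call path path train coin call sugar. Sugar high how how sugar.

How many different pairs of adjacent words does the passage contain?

41 tokens → 40 bigram windows in total.
Repeated bigrams (each contributes count−1 duplicates):
  call call: 3
  call sugar: 2
  coin call: 2
  coin say: 2
  how path: 2
  sugar high: 2
  train coin: 2
8 duplicate windows → 40 − 8 = 32 distinct.

32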